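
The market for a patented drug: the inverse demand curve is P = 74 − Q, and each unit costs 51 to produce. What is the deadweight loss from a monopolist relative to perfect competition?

DWL = 66.125

Under competition P = MC = 51, so Q = (74 − 51)/1 = 23.
The monopolist equates marginal revenue to marginal cost: 74 − 2Q = 51, so Q = 11.5. From demand, P = 62.5.
DWL is the triangle between Q = 11.5 and Q = 23: ½·(23 − 11.5)·(62.5 − 51) = 66.125.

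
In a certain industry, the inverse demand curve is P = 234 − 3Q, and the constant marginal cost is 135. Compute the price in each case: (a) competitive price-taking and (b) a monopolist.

Competition: P = 135; Monopoly: P = 184.5

Perfect competition: P = MC = 135, so 234 − 3Q = 135 and Q = 33.
A monopolist chooses Q where MR = MC. MR = 234 − 6Q; setting this equal to 135 gives Q = 16.5 and P = 184.5.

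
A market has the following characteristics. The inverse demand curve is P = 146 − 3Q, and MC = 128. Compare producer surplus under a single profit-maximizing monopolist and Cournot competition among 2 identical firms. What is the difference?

Monopoly sets MR = MC: 146 − 6Q = 128 ⇒ Q = 3, P = 146 − 3·3 = 137.
PS = (137 − 128)·3 = 27.
With 2 symmetric Cournot firms, each firm's FOC gives 146 − 9q = 128, so q = 2, Q = 2·2 = 4, and P = 134.
PS = (134 − 128)·4 = 24.
Change in producer surplus: 24 − 27 = −3.

PS falls by 3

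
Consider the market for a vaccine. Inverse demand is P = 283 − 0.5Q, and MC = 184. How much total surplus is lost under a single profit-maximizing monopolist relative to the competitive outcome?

DWL = 2450.25

Under competition P = MC = 184, so Q = (283 − 184)/0.5 = 198.
Monopoly sets MR = MC: 283 − Q = 184 ⇒ Q = 99, P = 283 − 0.5·99 = 233.5.
DWL is the triangle between Q = 99 and Q = 198: ½·(198 − 99)·(233.5 − 184) = 2450.25.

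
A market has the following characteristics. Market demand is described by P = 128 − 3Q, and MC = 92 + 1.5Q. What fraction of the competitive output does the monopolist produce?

Q_m/Q_c = 0.6

A monopolist chooses Q where MR = MC. MR = 128 − 6Q; setting this equal to 92 + 1.5Q gives Q = 4.8 and P = 113.6.
Under competition P = MC: 128 − 3Q = 92 + 1.5Q ⇒ Q = 8, P = 104.
Ratio Q_m/Q_c = 4.8/8 = 0.6.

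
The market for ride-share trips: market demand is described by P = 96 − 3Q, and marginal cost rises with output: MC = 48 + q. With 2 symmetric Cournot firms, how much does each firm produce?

Cournot with 2 identical firms: the symmetric best-response condition is 96 − 9q = 48 + q. Each firm produces q = 4.8, total output Q = 9.6, price P = 67.2.

q_i = 4.8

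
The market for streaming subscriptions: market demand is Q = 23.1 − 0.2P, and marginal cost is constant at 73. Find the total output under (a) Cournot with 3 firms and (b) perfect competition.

Inverting demand: P = 115.5 − 5Q.
In a 3-firm Cournot equilibrium, symmetry and the first-order condition give q = (115.5 − 73)/(20) = 2.125. So Q = 6.375 and P = 83.625.
Under competition P = MC = 73, so Q = (115.5 − 73)/5 = 8.5.

Cournot: Q = 6.375; Competition: Q = 8.5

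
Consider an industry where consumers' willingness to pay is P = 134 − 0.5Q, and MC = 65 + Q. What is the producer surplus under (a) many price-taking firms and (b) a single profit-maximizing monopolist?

Under competition P = MC: 134 − 0.5Q = 65 + Q ⇒ Q = 46, P = 111.
PS = P·Q − VC(Q) = 111·46 − (65·46 + ½·1·46²) = 1058.
Monopoly sets MR = MC: 134 − Q = 65 + Q ⇒ Q = 34.5, P = 134 − 0.5·34.5 = 116.75.
PS = P·Q − VC(Q) = 116.75·34.5 − (65·34.5 + ½·1·34.5²) = 1190.25.

Competition: PS = 1058; Monopoly: PS = 1190.25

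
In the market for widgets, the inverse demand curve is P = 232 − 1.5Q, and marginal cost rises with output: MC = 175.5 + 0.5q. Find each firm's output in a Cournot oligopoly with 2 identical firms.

Cournot with 2 identical firms: the symmetric best-response condition is 232 − 4.5q = 175.5 + 0.5q. Each firm produces q = 11.3, total output Q = 22.6, price P = 198.1.

q_i = 11.3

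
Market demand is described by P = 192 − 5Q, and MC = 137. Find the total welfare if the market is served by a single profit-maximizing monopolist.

Monopoly sets MR = MC: 192 − 10Q = 137 ⇒ Q = 5.5, P = 192 − 5·5.5 = 164.5.
CS = ½·(192 − 164.5)·5.5 = 75.625; PS = (164.5 − 137)·5.5 = 151.25; TS = 226.875.

TS = 226.875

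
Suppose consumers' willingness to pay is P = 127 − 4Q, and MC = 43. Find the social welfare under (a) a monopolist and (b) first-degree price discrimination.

A monopolist chooses Q where MR = MC. MR = 127 − 8Q; setting this equal to 43 gives Q = 10.5 and P = 85.
CS = ½·(127 − 85)·10.5 = 220.5; PS = (85 − 43)·10.5 = 441; TS = 661.5.
A perfectly discriminating monopolist sells every unit with P(Q) ≥ MC(Q), so output equals the competitive quantity Q = 21. Each buyer pays their reservation price, so CS = 0 and the firm captures all surplus.
TS = 882 (equal to competitive TS).

Monopoly: TS = 661.5; Perfect PD: TS = 882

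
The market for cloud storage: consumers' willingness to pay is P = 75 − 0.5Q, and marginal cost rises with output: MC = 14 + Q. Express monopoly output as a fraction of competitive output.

Q_m/Q_c = 0.75

The monopolist equates marginal revenue to marginal cost: 75 − Q = 14 + Q, so Q = 30.5. From demand, P = 59.75.
Under competition P = MC: 75 − 0.5Q = 14 + Q ⇒ Q = 122/3, P = 164/3.
Ratio Q_m/Q_c = 30.5/(122/3) = 0.75.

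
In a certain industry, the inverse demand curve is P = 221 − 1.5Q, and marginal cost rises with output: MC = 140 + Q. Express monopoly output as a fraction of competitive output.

A monopolist chooses Q where MR = MC. MR = 221 − 3Q; setting this equal to 140 + Q gives Q = 20.25 and P = 190.625.
Under competition P = MC: 221 − 1.5Q = 140 + Q ⇒ Q = 32.4, P = 172.4.
Ratio Q_m/Q_c = 20.25/32.4 = 0.625.

Q_m/Q_c = 0.625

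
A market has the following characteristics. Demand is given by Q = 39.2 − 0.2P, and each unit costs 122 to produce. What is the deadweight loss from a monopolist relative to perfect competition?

Inverting demand: P = 196 − 5Q.
Under competition P = MC = 122, so Q = (196 − 122)/5 = 14.8.
The monopolist equates marginal revenue to marginal cost: 196 − 10Q = 122, so Q = 7.4. From demand, P = 159.
DWL is the triangle between Q = 7.4 and Q = 14.8: ½·(14.8 − 7.4)·(159 − 122) = 136.9.

DWL = 136.9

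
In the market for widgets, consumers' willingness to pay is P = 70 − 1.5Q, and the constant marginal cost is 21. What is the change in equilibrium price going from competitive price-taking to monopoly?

P rises by 24.5

Perfect competition: P = MC = 21, so 70 − 1.5Q = 21 and Q = 98/3.
The monopolist equates marginal revenue to marginal cost: 70 − 3Q = 21, so Q = 49/3. From demand, P = 45.5.
Change in equilibrium price: 45.5 − 21 = 24.5.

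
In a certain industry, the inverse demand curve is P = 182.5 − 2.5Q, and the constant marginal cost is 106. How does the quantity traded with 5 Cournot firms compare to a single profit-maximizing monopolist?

In a 5-firm Cournot equilibrium, symmetry and the first-order condition give q = (182.5 − 106)/(15) = 5.1. So Q = 25.5 and P = 118.75.
Monopoly sets MR = MC: 182.5 − 5Q = 106 ⇒ Q = 15.3, P = 182.5 − 2.5·15.3 = 144.25.

Cournot: Q = 25.5; Monopoly: Q = 15.3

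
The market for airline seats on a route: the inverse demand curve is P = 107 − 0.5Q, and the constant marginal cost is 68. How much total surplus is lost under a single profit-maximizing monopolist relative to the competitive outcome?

DWL = 380.25

Under competition P = MC = 68, so Q = (107 − 68)/0.5 = 78.
A monopolist chooses Q where MR = MC. MR = 107 − Q; setting this equal to 68 gives Q = 39 and P = 87.5.
DWL is the triangle between Q = 39 and Q = 78: ½·(78 − 39)·(87.5 − 68) = 380.25.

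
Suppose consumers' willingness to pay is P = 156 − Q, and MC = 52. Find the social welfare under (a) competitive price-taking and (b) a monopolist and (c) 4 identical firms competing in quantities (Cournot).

Competitive firms price at marginal cost: P = 52, giving Q = 104.
CS = ½·(156 − 52)·104 = 5408; PS = (52 − 52)·104 = 0; TS = 5408.
The monopolist equates marginal revenue to marginal cost: 156 − 2Q = 52, so Q = 52. From demand, P = 104.
CS = ½·(156 − 104)·52 = 1352; PS = (104 − 52)·52 = 2704; TS = 4056.
With 4 symmetric Cournot firms, each firm's FOC gives 156 − 5q = 52, so q = 20.8, Q = 4·20.8 = 83.2, and P = 72.8.
CS = ½·(156 − 72.8)·83.2 = 3461.12; PS = (72.8 − 52)·83.2 = 1730.56; TS = 5191.68.

Competition: TS = 5408; Monopoly: TS = 4056; Cournot: TS = 5191.68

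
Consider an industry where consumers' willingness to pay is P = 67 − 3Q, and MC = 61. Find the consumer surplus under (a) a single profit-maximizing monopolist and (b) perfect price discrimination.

The monopolist equates marginal revenue to marginal cost: 67 − 6Q = 61, so Q = 1. From demand, P = 64.
CS = ½·(67 − 64)·1 = 1.5.
Under first-degree price discrimination the firm charges each unit its demand price and produces up to where P = MC, i.e. Q = 2. Consumer surplus is zero; producer surplus equals total surplus.
CS = 0.

Monopoly: CS = 1.5; Perfect PD: CS = 0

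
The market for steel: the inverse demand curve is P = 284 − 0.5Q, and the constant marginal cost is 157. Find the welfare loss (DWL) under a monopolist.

DWL = 4032.25

Under competition P = MC = 157, so Q = (284 − 157)/0.5 = 254.
The monopolist equates marginal revenue to marginal cost: 284 − Q = 157, so Q = 127. From demand, P = 220.5.
DWL is the triangle between Q = 127 and Q = 254: ½·(254 − 127)·(220.5 − 157) = 4032.25.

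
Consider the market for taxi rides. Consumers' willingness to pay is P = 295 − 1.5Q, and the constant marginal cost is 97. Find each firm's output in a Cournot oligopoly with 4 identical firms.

In a 4-firm Cournot equilibrium, symmetry and the first-order condition give q = (295 − 97)/(7.5) = 26.4. So Q = 105.6 and P = 136.6.

q_i = 26.4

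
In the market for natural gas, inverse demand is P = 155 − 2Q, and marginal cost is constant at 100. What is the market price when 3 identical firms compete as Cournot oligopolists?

P = 113.75

Cournot with 3 identical firms: the symmetric best-response condition is 155 − 8q = 100. Each firm produces q = 6.875, total output Q = 20.625, price P = 113.75.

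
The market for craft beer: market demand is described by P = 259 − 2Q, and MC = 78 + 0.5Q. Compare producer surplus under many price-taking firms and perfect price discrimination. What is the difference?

Competitive equilibrium sets price equal to marginal cost: 259 − 2Q = 78 + 0.5Q, so Q = 72.4 and P = 114.2.
PS = P·Q − VC(Q) = 114.2·72.4 − (78·72.4 + ½·0.5·72.4²) = 1310.44.
A perfectly discriminating monopolist sells every unit with P(Q) ≥ MC(Q), so output equals the competitive quantity Q = 72.4. Each buyer pays their reservation price, so CS = 0 and the firm captures all surplus.
PS = ½·(259 − 78)·72.4 = 6552.2.
Change in producer surplus: 6552.2 − 1310.44 = 5241.76.

Producer surplus rises by 5241.76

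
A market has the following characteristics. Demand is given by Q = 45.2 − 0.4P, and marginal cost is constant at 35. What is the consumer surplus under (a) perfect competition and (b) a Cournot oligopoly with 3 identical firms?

Inverting demand: P = 113 − 2.5Q.
Competitive firms price at marginal cost: P = 35, giving Q = 31.2.
CS = ½·(113 − 35)·31.2 = 1216.8.
With 3 symmetric Cournot firms, each firm's FOC gives 113 − 10q = 35, so q = 7.8, Q = 3·7.8 = 23.4, and P = 54.5.
CS = ½·(113 − 54.5)·23.4 = 684.45.

Competition: CS = 1216.8; Cournot: CS = 684.45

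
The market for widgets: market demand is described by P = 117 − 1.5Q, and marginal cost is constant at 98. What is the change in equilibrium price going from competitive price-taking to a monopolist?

Perfect competition: P = MC = 98, so 117 − 1.5Q = 98 and Q = 38/3.
The monopolist equates marginal revenue to marginal cost: 117 − 3Q = 98, so Q = 19/3. From demand, P = 107.5.
Change in equilibrium price: 107.5 − 98 = 9.5.

P rises by 9.5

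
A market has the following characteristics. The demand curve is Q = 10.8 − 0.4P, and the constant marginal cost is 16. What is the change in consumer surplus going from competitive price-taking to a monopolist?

CS falls by 18.15

Inverting demand: P = 27 − 2.5Q.
Competitive firms price at marginal cost: P = 16, giving Q = 4.4.
CS = ½·(27 − 16)·4.4 = 24.2.
A monopolist chooses Q where MR = MC. MR = 27 − 5Q; setting this equal to 16 gives Q = 2.2 and P = 21.5.
CS = ½·(27 − 21.5)·2.2 = 6.05.
Change in consumer surplus: 6.05 − 24.2 = −18.15.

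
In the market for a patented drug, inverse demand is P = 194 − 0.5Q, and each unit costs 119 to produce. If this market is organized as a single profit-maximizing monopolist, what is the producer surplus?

A monopolist chooses Q where MR = MC. MR = 194 − Q; setting this equal to 119 gives Q = 75 and P = 156.5.
PS = (156.5 − 119)·75 = 2812.5.

PS = 2812.5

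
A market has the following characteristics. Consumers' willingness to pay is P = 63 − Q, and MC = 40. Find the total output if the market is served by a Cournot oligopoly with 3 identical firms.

Q = 17.25

Cournot with 3 identical firms: the symmetric best-response condition is 63 − 4q = 40. Each firm produces q = 5.75, total output Q = 17.25, price P = 45.75.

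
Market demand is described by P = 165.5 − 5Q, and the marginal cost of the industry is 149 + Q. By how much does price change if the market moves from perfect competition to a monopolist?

Price rises by 6.25

Under competition P = MC: 165.5 − 5Q = 149 + Q ⇒ Q = 2.75, P = 151.75.
The monopolist equates marginal revenue to marginal cost: 165.5 − 10Q = 149 + Q, so Q = 1.5. From demand, P = 158.
Change in price: 158 − 151.75 = 6.25.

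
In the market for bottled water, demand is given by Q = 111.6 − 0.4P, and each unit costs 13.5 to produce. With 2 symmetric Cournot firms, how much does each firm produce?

Inverting demand: P = 279 − 2.5Q.
With 2 symmetric Cournot firms, each firm's FOC gives 279 − 7.5q = 13.5, so q = 35.4, Q = 2·35.4 = 70.8, and P = 102.

q_i = 35.4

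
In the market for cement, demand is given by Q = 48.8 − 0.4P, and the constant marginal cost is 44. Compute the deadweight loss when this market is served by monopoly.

DWL = 304.2

Inverting demand: P = 122 − 2.5Q.
Under competition P = MC = 44, so Q = (122 − 44)/2.5 = 31.2.
A monopolist chooses Q where MR = MC. MR = 122 − 5Q; setting this equal to 44 gives Q = 15.6 and P = 83.
DWL is the triangle between Q = 15.6 and Q = 31.2: ½·(31.2 − 15.6)·(83 − 44) = 304.2.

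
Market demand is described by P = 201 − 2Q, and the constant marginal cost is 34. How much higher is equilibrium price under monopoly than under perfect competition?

Equilibrium price rises by 83.5

Under competition P = MC = 34, so Q = (201 − 34)/2 = 83.5.
Monopoly sets MR = MC: 201 − 4Q = 34 ⇒ Q = 41.75, P = 201 − 2·41.75 = 117.5.
Change in equilibrium price: 117.5 − 34 = 83.5.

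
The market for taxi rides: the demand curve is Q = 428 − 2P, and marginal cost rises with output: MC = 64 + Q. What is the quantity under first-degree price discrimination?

Q = 100

Inverting demand: P = 214 − 0.5Q.
A perfectly discriminating monopolist sells every unit with P(Q) ≥ MC(Q), so output equals the competitive quantity Q = 100. Each buyer pays their reservation price, so CS = 0 and the firm captures all surplus.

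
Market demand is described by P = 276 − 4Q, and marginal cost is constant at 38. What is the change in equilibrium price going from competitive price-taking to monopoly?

Under competition P = MC = 38, so Q = (276 − 38)/4 = 59.5.
A monopolist chooses Q where MR = MC. MR = 276 − 8Q; setting this equal to 38 gives Q = 29.75 and P = 157.
Change in equilibrium price: 157 − 38 = 119.

Equilibrium price rises by 119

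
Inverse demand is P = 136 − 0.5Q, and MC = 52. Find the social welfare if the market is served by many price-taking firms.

TS = 7056

Under competition P = MC = 52, so Q = (136 − 52)/0.5 = 168.
CS = ½·(136 − 52)·168 = 7056; PS = (52 − 52)·168 = 0; TS = 7056.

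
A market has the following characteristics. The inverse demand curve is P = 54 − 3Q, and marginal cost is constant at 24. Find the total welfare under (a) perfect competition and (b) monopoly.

Under competition P = MC = 24, so Q = (54 − 24)/3 = 10.
CS = ½·(54 − 24)·10 = 150; PS = (24 − 24)·10 = 0; TS = 150.
A monopolist chooses Q where MR = MC. MR = 54 − 6Q; setting this equal to 24 gives Q = 5 and P = 39.
CS = ½·(54 − 39)·5 = 37.5; PS = (39 − 24)·5 = 75; TS = 112.5.

Competition: TS = 150; Monopoly: TS = 112.5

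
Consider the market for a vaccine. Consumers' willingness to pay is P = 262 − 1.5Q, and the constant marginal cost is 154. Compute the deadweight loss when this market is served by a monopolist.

DWL = 972

Perfect competition: P = MC = 154, so 262 − 1.5Q = 154 and Q = 72.
Monopoly sets MR = MC: 262 − 3Q = 154 ⇒ Q = 36, P = 262 − 1.5·36 = 208.
DWL is the triangle between Q = 36 and Q = 72: ½·(72 − 36)·(208 − 154) = 972.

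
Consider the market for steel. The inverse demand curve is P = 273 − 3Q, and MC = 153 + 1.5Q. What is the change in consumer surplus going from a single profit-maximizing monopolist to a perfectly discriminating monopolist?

CS falls by 384

A monopolist chooses Q where MR = MC. MR = 273 − 6Q; setting this equal to 153 + 1.5Q gives Q = 16 and P = 225.
CS = ½·(273 − 225)·16 = 384.
With perfect price discrimination, output is the efficient level Q = 80/3 (where demand meets MC), but every buyer pays their willingness to pay: CS = 0 and PS = total surplus.
CS = 0.
Change in consumer surplus: 0 − 384 = −384.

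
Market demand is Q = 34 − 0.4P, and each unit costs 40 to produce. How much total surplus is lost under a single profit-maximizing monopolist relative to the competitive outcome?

Inverting demand: P = 85 − 2.5Q.
Competitive firms price at marginal cost: P = 40, giving Q = 18.
A monopolist chooses Q where MR = MC. MR = 85 − 5Q; setting this equal to 40 gives Q = 9 and P = 62.5.
DWL is the triangle between Q = 9 and Q = 18: ½·(18 − 9)·(62.5 − 40) = 101.25.

DWL = 101.25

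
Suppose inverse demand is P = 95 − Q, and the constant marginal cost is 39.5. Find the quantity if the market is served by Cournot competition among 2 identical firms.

With 2 symmetric Cournot firms, each firm's FOC gives 95 − 3q = 39.5, so q = 18.5, Q = 2·18.5 = 37, and P = 58.

Q = 37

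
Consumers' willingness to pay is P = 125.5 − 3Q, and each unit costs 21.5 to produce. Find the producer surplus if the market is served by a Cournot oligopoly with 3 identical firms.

Cournot with 3 identical firms: the symmetric best-response condition is 125.5 − 12q = 21.5. Each firm produces q = 26/3, total output Q = 26, price P = 47.5.
PS = (47.5 − 21.5)·26 = 676.

PS = 676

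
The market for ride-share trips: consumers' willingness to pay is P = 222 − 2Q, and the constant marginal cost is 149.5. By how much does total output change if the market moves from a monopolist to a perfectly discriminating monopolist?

Monopoly sets MR = MC: 222 − 4Q = 149.5 ⇒ Q = 18.125, P = 222 − 2·18.125 = 185.75.
With perfect price discrimination, output is the efficient level Q = 36.25 (where demand meets MC), but every buyer pays their willingness to pay: CS = 0 and PS = total surplus.
Change in total output: 36.25 − 18.125 = 18.125.

Q rises by 18.125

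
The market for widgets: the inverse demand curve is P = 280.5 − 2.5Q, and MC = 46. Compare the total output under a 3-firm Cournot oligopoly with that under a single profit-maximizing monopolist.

Cournot with 3 identical firms: the symmetric best-response condition is 280.5 − 10q = 46. Each firm produces q = 23.45, total output Q = 70.35, price P = 104.625.
Monopoly sets MR = MC: 280.5 − 5Q = 46 ⇒ Q = 46.9, P = 280.5 − 2.5·46.9 = 163.25.

Cournot: Q = 70.35; Monopoly: Q = 46.9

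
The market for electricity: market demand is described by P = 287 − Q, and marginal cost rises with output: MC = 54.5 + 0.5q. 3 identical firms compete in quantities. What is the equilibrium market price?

In a 3-firm Cournot equilibrium, symmetry and the first-order condition give q = (287 − 54.5)/(4.5) = 155/3. So Q = 155 and P = 132.

P = 132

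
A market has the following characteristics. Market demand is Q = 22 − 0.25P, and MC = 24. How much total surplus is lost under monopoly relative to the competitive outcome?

Inverting demand: P = 88 − 4Q.
Perfect competition: P = MC = 24, so 88 − 4Q = 24 and Q = 16.
Monopoly sets MR = MC: 88 − 8Q = 24 ⇒ Q = 8, P = 88 − 4·8 = 56.
DWL is the triangle between Q = 8 and Q = 16: ½·(16 − 8)·(56 − 24) = 128.

DWL = 128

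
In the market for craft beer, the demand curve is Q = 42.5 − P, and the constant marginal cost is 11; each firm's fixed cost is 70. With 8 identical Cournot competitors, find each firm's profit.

Inverting demand: P = 42.5 − Q.
In a 8-firm Cournot equilibrium, symmetry and the first-order condition give q = (42.5 − 11)/(9) = 3.5. So Q = 28 and P = 14.5.
Each firm's profit = (14.5 − 11)·3.5 − 70 = −57.75.

π_i = −57.75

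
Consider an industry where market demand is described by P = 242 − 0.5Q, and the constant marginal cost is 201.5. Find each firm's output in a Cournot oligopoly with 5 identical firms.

Cournot with 5 identical firms: the symmetric best-response condition is 242 − 3q = 201.5. Each firm produces q = 13.5, total output Q = 67.5, price P = 208.25.

q_i = 13.5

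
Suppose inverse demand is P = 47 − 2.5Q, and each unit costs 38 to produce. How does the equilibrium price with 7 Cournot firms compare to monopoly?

Cournot with 7 identical firms: the symmetric best-response condition is 47 − 20q = 38. Each firm produces q = 0.45, total output Q = 3.15, price P = 39.125.
Monopoly sets MR = MC: 47 − 5Q = 38 ⇒ Q = 1.8, P = 47 − 2.5·1.8 = 42.5.

Cournot: P = 39.125; Monopoly: P = 42.5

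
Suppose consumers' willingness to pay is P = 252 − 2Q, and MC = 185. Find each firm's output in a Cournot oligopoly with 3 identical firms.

Cournot with 3 identical firms: the symmetric best-response condition is 252 − 8q = 185. Each firm produces q = 8.375, total output Q = 25.125, price P = 201.75.

q_i = 8.375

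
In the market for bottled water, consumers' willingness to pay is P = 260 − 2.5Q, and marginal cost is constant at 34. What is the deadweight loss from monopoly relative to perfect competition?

DWL = 2553.8

Competitive firms price at marginal cost: P = 34, giving Q = 90.4.
The monopolist equates marginal revenue to marginal cost: 260 − 5Q = 34, so Q = 45.2. From demand, P = 147.
DWL is the triangle between Q = 45.2 and Q = 90.4: ½·(90.4 − 45.2)·(147 − 34) = 2553.8.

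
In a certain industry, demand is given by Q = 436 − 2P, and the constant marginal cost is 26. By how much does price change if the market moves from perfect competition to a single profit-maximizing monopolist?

Price rises by 96

Inverting demand: P = 218 − 0.5Q.
Under competition P = MC = 26, so Q = (218 − 26)/0.5 = 384.
A monopolist chooses Q where MR = MC. MR = 218 − Q; setting this equal to 26 gives Q = 192 and P = 122.
Change in price: 122 − 26 = 96.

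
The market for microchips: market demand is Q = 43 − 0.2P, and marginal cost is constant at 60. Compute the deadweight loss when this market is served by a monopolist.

DWL = 600.625

Inverting demand: P = 215 − 5Q.
Competitive firms price at marginal cost: P = 60, giving Q = 31.
The monopolist equates marginal revenue to marginal cost: 215 − 10Q = 60, so Q = 15.5. From demand, P = 137.5.
DWL is the triangle between Q = 15.5 and Q = 31: ½·(31 − 15.5)·(137.5 − 60) = 600.625.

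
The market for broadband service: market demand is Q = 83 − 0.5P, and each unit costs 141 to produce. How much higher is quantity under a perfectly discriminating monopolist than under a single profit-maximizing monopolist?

Inverting demand: P = 166 − 2Q.
A monopolist chooses Q where MR = MC. MR = 166 − 4Q; setting this equal to 141 gives Q = 6.25 and P = 153.5.
A perfectly discriminating monopolist sells every unit with P(Q) ≥ MC(Q), so output equals the competitive quantity Q = 12.5. Each buyer pays their reservation price, so CS = 0 and the firm captures all surplus.
Change in quantity: 12.5 − 6.25 = 6.25.

Quantity rises by 6.25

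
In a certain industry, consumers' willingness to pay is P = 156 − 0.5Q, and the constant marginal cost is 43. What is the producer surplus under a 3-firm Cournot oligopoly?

Cournot with 3 identical firms: the symmetric best-response condition is 156 − 2q = 43. Each firm produces q = 56.5, total output Q = 169.5, price P = 71.25.
PS = (71.25 − 43)·169.5 = 4788.375.

PS = 4788.375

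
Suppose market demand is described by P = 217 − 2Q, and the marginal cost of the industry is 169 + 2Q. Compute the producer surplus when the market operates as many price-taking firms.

Under competition P = MC: 217 − 2Q = 169 + 2Q ⇒ Q = 12, P = 193.
PS = P·Q − VC(Q) = 193·12 − (169·12 + ½·2·12²) = 144.

PS = 144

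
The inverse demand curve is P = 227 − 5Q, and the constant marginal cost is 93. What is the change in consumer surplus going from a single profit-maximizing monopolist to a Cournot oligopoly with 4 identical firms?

A monopolist chooses Q where MR = MC. MR = 227 − 10Q; setting this equal to 93 gives Q = 13.4 and P = 160.
CS = ½·(227 − 160)·13.4 = 448.9.
Cournot with 4 identical firms: the symmetric best-response condition is 227 − 25q = 93. Each firm produces q = 5.36, total output Q = 21.44, price P = 119.8.
CS = ½·(227 − 119.8)·21.44 = 1149.184.
Change in consumer surplus: 1149.184 − 448.9 = 700.284.

CS rises by 700.284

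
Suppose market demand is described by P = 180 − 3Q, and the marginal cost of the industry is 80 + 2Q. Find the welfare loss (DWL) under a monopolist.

Competitive equilibrium sets price equal to marginal cost: 180 − 3Q = 80 + 2Q, so Q = 20 and P = 120.
Monopoly sets MR = MC: 180 − 6Q = 80 + 2Q ⇒ Q = 12.5, P = 180 − 3·12.5 = 142.5.
CS = ½·(180 − 120)·20 = 600; PS = (120·20 − 80·20 − ½·2·20²) = 400; TS = 1000.
CS = ½·(180 − 142.5)·12.5 = 234.375; PS = (142.5·12.5 − 80·12.5 − ½·2·12.5²) = 625; TS = 859.375.
DWL = 1000 − 859.375 = 140.625.

DWL = 140.625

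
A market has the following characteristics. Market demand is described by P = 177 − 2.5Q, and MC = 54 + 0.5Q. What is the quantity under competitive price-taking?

Q = 41

Under competition P = MC: 177 − 2.5Q = 54 + 0.5Q ⇒ Q = 41, P = 74.5.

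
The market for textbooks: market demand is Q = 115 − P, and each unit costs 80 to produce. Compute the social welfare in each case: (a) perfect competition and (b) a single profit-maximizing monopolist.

Competition: TS = 612.5; Monopoly: TS = 459.375

Inverting demand: P = 115 − Q.
Competitive firms price at marginal cost: P = 80, giving Q = 35.
CS = ½·(115 − 80)·35 = 612.5; PS = (80 − 80)·35 = 0; TS = 612.5.
A monopolist chooses Q where MR = MC. MR = 115 − 2Q; setting this equal to 80 gives Q = 17.5 and P = 97.5.
CS = ½·(115 − 97.5)·17.5 = 153.125; PS = (97.5 − 80)·17.5 = 306.25; TS = 459.375.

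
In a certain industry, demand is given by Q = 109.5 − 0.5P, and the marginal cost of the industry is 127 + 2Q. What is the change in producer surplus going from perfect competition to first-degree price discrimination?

Producer surplus rises by 529

Inverting demand: P = 219 − 2Q.
Competitive equilibrium sets price equal to marginal cost: 219 − 2Q = 127 + 2Q, so Q = 23 and P = 173.
PS = P·Q − VC(Q) = 173·23 − (127·23 + ½·2·23²) = 529.
Under first-degree price discrimination the firm charges each unit its demand price and produces up to where P = MC, i.e. Q = 23. Consumer surplus is zero; producer surplus equals total surplus.
PS = ½·(219 − 127)·23 = 1058.
Change in producer surplus: 1058 − 529 = 529.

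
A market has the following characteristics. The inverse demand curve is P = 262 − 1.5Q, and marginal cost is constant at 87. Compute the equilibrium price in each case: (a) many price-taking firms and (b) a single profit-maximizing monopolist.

Perfect competition: P = MC = 87, so 262 − 1.5Q = 87 and Q = 350/3.
The monopolist equates marginal revenue to marginal cost: 262 − 3Q = 87, so Q = 175/3. From demand, P = 174.5.

Competition: P = 87; Monopoly: P = 174.5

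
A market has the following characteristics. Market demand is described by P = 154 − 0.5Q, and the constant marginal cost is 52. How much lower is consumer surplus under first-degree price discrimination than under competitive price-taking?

Under competition P = MC = 52, so Q = (154 − 52)/0.5 = 204.
CS = ½·(154 − 52)·204 = 10404.
Under first-degree price discrimination the firm charges each unit its demand price and produces up to where P = MC, i.e. Q = 204. Consumer surplus is zero; producer surplus equals total surplus.
CS = 0.
Change in consumer surplus: 0 − 10404 = −10404.

Consumer surplus falls by 10404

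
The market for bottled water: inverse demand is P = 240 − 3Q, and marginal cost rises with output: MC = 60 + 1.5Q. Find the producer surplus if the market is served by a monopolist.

A monopolist chooses Q where MR = MC. MR = 240 − 6Q; setting this equal to 60 + 1.5Q gives Q = 24 and P = 168.
PS = P·Q − VC(Q) = 168·24 − (60·24 + ½·1.5·24²) = 2160.

PS = 2160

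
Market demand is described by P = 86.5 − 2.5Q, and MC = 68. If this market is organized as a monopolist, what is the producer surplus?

PS = 34.225

A monopolist chooses Q where MR = MC. MR = 86.5 − 5Q; setting this equal to 68 gives Q = 3.7 and P = 77.25.
PS = (77.25 − 68)·3.7 = 34.225.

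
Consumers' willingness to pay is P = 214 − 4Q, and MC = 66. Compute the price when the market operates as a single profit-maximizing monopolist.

A monopolist chooses Q where MR = MC. MR = 214 − 8Q; setting this equal to 66 gives Q = 18.5 and P = 140.

P = 140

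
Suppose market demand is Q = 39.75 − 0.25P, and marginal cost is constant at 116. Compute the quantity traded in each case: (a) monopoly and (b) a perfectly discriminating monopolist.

Inverting demand: P = 159 − 4Q.
A monopolist chooses Q where MR = MC. MR = 159 − 8Q; setting this equal to 116 gives Q = 5.375 and P = 137.5.
A perfectly discriminating monopolist sells every unit with P(Q) ≥ MC(Q), so output equals the competitive quantity Q = 10.75. Each buyer pays their reservation price, so CS = 0 and the firm captures all surplus.

Monopoly: Q = 5.375; Perfect PD: Q = 10.75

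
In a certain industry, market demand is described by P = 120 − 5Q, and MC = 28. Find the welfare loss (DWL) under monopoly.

Perfect competition: P = MC = 28, so 120 − 5Q = 28 and Q = 18.4.
The monopolist equates marginal revenue to marginal cost: 120 − 10Q = 28, so Q = 9.2. From demand, P = 74.
DWL is the triangle between Q = 9.2 and Q = 18.4: ½·(18.4 − 9.2)·(74 − 28) = 211.6.

DWL = 211.6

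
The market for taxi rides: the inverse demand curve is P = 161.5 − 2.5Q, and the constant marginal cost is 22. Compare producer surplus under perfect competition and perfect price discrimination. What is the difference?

Under competition P = MC = 22, so Q = (161.5 − 22)/2.5 = 55.8.
PS = (22 − 22)·55.8 = 0.
Under first-degree price discrimination the firm charges each unit its demand price and produces up to where P = MC, i.e. Q = 55.8. Consumer surplus is zero; producer surplus equals total surplus.
PS = ½·(161.5 − 22)·55.8 = 3892.05.
Change in producer surplus: 3892.05 − 0 = 3892.05.

PS rises by 3892.05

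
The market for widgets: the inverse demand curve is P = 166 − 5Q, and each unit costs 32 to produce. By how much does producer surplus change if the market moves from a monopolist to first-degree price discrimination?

PS rises by 897.8

Monopoly sets MR = MC: 166 − 10Q = 32 ⇒ Q = 13.4, P = 166 − 5·13.4 = 99.
PS = (99 − 32)·13.4 = 897.8.
With perfect price discrimination, output is the efficient level Q = 26.8 (where demand meets MC), but every buyer pays their willingness to pay: CS = 0 and PS = total surplus.
PS = ½·(166 − 32)·26.8 = 1795.6.
Change in producer surplus: 1795.6 − 897.8 = 897.8.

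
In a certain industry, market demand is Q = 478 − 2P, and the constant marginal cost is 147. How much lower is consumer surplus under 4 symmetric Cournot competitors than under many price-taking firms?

Consumer surplus falls by 3047.04

Inverting demand: P = 239 − 0.5Q.
Perfect competition: P = MC = 147, so 239 − 0.5Q = 147 and Q = 184.
CS = ½·(239 − 147)·184 = 8464.
With 4 symmetric Cournot firms, each firm's FOC gives 239 − 2.5q = 147, so q = 36.8, Q = 4·36.8 = 147.2, and P = 165.4.
CS = ½·(239 − 165.4)·147.2 = 5416.96.
Change in consumer surplus: 5416.96 − 8464 = −3047.04.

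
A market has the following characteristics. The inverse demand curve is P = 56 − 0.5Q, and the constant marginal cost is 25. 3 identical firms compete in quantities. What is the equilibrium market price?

P = 32.75

In a 3-firm Cournot equilibrium, symmetry and the first-order condition give q = (56 − 25)/(2) = 15.5. So Q = 46.5 and P = 32.75.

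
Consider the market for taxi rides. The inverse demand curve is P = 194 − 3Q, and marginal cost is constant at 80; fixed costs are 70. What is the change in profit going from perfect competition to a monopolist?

Profit rises by 1083

Perfect competition: P = MC = 80, so 194 − 3Q = 80 and Q = 38.
Profit = (80 − 80)·38 − 70 = −70.
A monopolist chooses Q where MR = MC. MR = 194 − 6Q; setting this equal to 80 gives Q = 19 and P = 137.
Profit = (137 − 80)·19 − 70 = 1013.
Change in profit: 1013 − −70 = 1083.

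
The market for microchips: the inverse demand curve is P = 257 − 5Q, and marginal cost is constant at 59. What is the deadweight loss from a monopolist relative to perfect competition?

Under competition P = MC = 59, so Q = (257 − 59)/5 = 39.6.
The monopolist equates marginal revenue to marginal cost: 257 − 10Q = 59, so Q = 19.8. From demand, P = 158.
DWL is the triangle between Q = 19.8 and Q = 39.6: ½·(39.6 − 19.8)·(158 − 59) = 980.1.

DWL = 980.1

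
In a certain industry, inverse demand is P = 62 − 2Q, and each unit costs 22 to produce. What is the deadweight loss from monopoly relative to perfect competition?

DWL = 100

Under competition P = MC = 22, so Q = (62 − 22)/2 = 20.
Monopoly sets MR = MC: 62 − 4Q = 22 ⇒ Q = 10, P = 62 − 2·10 = 42.
DWL is the triangle between Q = 10 and Q = 20: ½·(20 − 10)·(42 − 22) = 100.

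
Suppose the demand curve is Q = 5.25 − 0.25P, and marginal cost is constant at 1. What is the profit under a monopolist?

Profit = 25

Inverting demand: P = 21 − 4Q.
Monopoly sets MR = MC: 21 − 8Q = 1 ⇒ Q = 2.5, P = 21 − 4·2.5 = 11.
Profit = (11 − 1)·2.5 = 25.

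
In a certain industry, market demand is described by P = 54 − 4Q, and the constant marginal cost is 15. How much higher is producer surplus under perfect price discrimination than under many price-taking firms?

Competitive firms price at marginal cost: P = 15, giving Q = 9.75.
PS = (15 − 15)·9.75 = 0.
With perfect price discrimination, output is the efficient level Q = 9.75 (where demand meets MC), but every buyer pays their willingness to pay: CS = 0 and PS = total surplus.
PS = ½·(54 − 15)·9.75 = 190.125.
Change in producer surplus: 190.125 − 0 = 190.125.

PS rises by 190.125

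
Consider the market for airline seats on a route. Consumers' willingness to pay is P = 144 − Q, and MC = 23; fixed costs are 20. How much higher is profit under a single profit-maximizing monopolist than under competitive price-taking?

π rises by 3660.25

Perfect competition: P = MC = 23, so 144 − Q = 23 and Q = 121.
Profit = (23 − 23)·121 − 20 = −20.
A monopolist chooses Q where MR = MC. MR = 144 − 2Q; setting this equal to 23 gives Q = 60.5 and P = 83.5.
Profit = (83.5 − 23)·60.5 − 20 = 3640.25.
Change in profit: 3640.25 − −20 = 3660.25.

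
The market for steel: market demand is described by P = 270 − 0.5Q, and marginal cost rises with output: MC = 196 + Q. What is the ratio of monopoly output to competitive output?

Q_m/Q_c = 0.75

The monopolist equates marginal revenue to marginal cost: 270 − Q = 196 + Q, so Q = 37. From demand, P = 251.5.
Competitive equilibrium sets price equal to marginal cost: 270 − 0.5Q = 196 + Q, so Q = 148/3 and P = 736/3.
Ratio Q_m/Q_c = 37/(148/3) = 0.75.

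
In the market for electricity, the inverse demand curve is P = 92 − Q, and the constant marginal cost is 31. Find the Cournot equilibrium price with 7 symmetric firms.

P = 38.625

In a 7-firm Cournot equilibrium, symmetry and the first-order condition give q = (92 − 31)/(8) = 7.625. So Q = 53.375 and P = 38.625.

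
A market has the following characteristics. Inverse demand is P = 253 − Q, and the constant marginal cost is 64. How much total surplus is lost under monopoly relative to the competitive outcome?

Perfect competition: P = MC = 64, so 253 − Q = 64 and Q = 189.
The monopolist equates marginal revenue to marginal cost: 253 − 2Q = 64, so Q = 94.5. From demand, P = 158.5.
DWL is the triangle between Q = 94.5 and Q = 189: ½·(189 − 94.5)·(158.5 − 64) = 4465.125.

DWL = 4465.125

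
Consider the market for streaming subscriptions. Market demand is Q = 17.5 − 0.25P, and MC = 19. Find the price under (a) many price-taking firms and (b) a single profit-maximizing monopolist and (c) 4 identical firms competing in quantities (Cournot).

Inverting demand: P = 70 − 4Q.
Under competition P = MC = 19, so Q = (70 − 19)/4 = 12.75.
Monopoly sets MR = MC: 70 − 8Q = 19 ⇒ Q = 6.375, P = 70 − 4·6.375 = 44.5.
In a 4-firm Cournot equilibrium, symmetry and the first-order condition give q = (70 − 19)/(20) = 2.55. So Q = 10.2 and P = 29.2.

Competition: P = 19; Monopoly: P = 44.5; Cournot: P = 29.2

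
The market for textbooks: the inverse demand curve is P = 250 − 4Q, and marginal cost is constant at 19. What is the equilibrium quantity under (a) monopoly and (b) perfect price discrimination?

Monopoly: Q = 28.875; Perfect PD: Q = 57.75

Monopoly sets MR = MC: 250 − 8Q = 19 ⇒ Q = 28.875, P = 250 − 4·28.875 = 134.5.
With perfect price discrimination, output is the efficient level Q = 57.75 (where demand meets MC), but every buyer pays their willingness to pay: CS = 0 and PS = total surplus.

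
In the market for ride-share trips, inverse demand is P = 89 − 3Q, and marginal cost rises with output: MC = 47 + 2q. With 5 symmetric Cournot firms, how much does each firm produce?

q_i = 2.1

With 5 symmetric Cournot firms, each firm's FOC gives 89 − 18q = 47 + 2q, so q = 2.1, Q = 5·2.1 = 10.5, and P = 57.5.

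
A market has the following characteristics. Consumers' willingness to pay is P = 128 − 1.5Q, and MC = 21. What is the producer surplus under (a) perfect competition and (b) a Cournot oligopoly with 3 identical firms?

Competition: PS = 0; Cournot: PS = 1431.125

Competitive firms price at marginal cost: P = 21, giving Q = 214/3.
PS = (21 − 21)·214/3 = 0.
Cournot with 3 identical firms: the symmetric best-response condition is 128 − 6q = 21. Each firm produces q = 107/6, total output Q = 53.5, price P = 47.75.
PS = (47.75 − 21)·53.5 = 1431.125.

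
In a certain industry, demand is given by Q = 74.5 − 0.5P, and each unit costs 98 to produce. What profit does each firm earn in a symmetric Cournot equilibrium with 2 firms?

π_i = 144.5

Inverting demand: P = 149 − 2Q.
With 2 symmetric Cournot firms, each firm's FOC gives 149 − 6q = 98, so q = 8.5, Q = 2·8.5 = 17, and P = 115.
Each firm's profit = (115 − 98)·8.5 = 144.5.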